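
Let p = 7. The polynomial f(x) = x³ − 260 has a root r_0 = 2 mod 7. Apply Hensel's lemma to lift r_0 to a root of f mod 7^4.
r_3 = 660 (mod 2401)

Hensel: r_{i+1} = r_i − f(r_i)/f′(r_i) mod 7^{i+2}, where f′(x) = 3x². Iterate:
  r_0 = 2 (mod 7)
  r_1 = 23 (mod 49)
  r_2 = 317 (mod 343)
  r_3 = 660 (mod 2401)
Final: r = 660 with f(r) ≡ 0 mod 7^4.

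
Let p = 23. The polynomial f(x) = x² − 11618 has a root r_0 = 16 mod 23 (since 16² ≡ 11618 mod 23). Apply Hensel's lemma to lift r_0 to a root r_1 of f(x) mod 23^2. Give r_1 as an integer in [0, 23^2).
r_1 = 338 (mod 529)

Hensel's recurrence: r_{i+1} = r_i − f(r_i)·(f′(r_i))^{-1} mod 23^{i+2}, with f′(x) = 2x. Iterate:
  r_0 = 16 (mod 23)
  r_1 = 338 (mod 529)
Final: r_1 = 338, and one checks f(r_1) ≡ 0 mod 23^2.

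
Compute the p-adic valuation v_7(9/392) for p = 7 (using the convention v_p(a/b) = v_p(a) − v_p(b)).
v_7(9/392) = -2

Factor powers of 7 from the numerator and denominator of the reduced fraction: 9 = 7^0 · 9 and 392 = 7^2 · 8. Apply v_p(a/b) = v_p(a) − v_p(b): v_7(9/392) = 0 − 2 = -2.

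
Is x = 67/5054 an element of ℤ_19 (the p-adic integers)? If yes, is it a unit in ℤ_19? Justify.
x ∉ ℤ_19 (v_19(x) = -2 < 0)

ℤ_19 = {x ∈ ℚ_19 : v_19(x) ≥ 0} and ℤ_19^× = {x ∈ ℤ_19 : v_19(x) = 0}. Here v_19(67/5054) = v_19(num) − v_19(den) = -2; compare against these criteria.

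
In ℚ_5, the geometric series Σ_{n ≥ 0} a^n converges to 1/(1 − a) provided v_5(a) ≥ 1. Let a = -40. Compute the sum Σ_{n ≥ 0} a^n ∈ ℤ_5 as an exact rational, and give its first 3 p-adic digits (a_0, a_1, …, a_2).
Σ a^n = 1/(1 − a) = 1/41;  first 3 digits = (1, 2, 2)

v_5(a) = 1 ≥ 1, so the series converges in ℤ_5 to 1/(1 − a) = 1/(1 − (-40)) = 1/41. Expand this rational in ℤ_5: compute digits iteratively via d_i = x_i mod 5, x_{i+1} = (x_i − d_i)/5. The first 3 digits are (1, 2, 2).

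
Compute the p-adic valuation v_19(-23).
v_19(-23) = 0

v_19(n) is the largest exponent k such that 19^k divides n. Factor out: -23 = -19^0 · 23. (Sign doesn't affect v_p.) So v_19(-23) = 0.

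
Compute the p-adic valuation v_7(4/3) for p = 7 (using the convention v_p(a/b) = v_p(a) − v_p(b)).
v_7(4/3) = 0

Factor powers of 7 from the numerator and denominator of the reduced fraction: 4 = 7^0 · 4 and 3 = 7^0 · 3. Apply v_p(a/b) = v_p(a) − v_p(b): v_7(4/3) = 0 − 0 = 0.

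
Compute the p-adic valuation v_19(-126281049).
v_19(-126281049) = 5

v_19(n) is the largest exponent k such that 19^k divides n. Factor out: -126281049 = -19^5 · 51. (Sign doesn't affect v_p.) So v_19(-126281049) = 5.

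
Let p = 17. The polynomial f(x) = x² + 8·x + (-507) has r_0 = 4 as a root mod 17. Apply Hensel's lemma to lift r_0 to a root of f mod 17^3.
r_2 = 990 (mod 4913)

Hensel: r_{i+1} = r_i − f(r_i)·(f′(r_i))^{-1} mod 17^{i+2}, f′(x) = 2x + 8. Iterate:
  r_0 = 4 (mod 17)
  r_1 = 123 (mod 289)
  r_2 = 990 (mod 4913)
Final: r = 990 satisfies f(r) ≡ 0 mod 17^3.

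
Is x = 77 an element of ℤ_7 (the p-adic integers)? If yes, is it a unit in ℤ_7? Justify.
x ∈ ℤ_7 but not a unit; v_7(x) = 1 > 0

ℤ_7 = {x ∈ ℚ_7 : v_7(x) ≥ 0} and ℤ_7^× = {x ∈ ℤ_7 : v_7(x) = 0}. Here v_7(77) = v_7(num) − v_7(den) = 1; compare against these criteria.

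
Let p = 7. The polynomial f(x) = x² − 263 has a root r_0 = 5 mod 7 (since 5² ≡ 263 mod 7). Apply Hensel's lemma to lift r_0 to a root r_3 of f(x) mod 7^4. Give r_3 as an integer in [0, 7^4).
r_3 = 901 (mod 2401)

Hensel's recurrence: r_{i+1} = r_i − f(r_i)·(f′(r_i))^{-1} mod 7^{i+2}, with f′(x) = 2x. Iterate:
  r_0 = 5 (mod 7)
  r_1 = 19 (mod 49)
  r_2 = 215 (mod 343)
  r_3 = 901 (mod 2401)
Final: r_3 = 901, and one checks f(r_3) ≡ 0 mod 7^4.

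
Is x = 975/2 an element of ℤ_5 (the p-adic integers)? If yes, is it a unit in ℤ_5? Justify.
x ∈ ℤ_5 but not a unit; v_5(x) = 2 > 0

ℤ_5 = {x ∈ ℚ_5 : v_5(x) ≥ 0} and ℤ_5^× = {x ∈ ℤ_5 : v_5(x) = 0}. Here v_5(975/2) = v_5(num) − v_5(den) = 2; compare against these criteria.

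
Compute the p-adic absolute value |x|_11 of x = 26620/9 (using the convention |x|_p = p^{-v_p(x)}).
|26620/9|_11 = 1/1331

Step 1 — compute v_11(x) by factoring powers of 11 out of the numerator and denominator: v_11(26620/9) = 3. Step 2 — apply |x|_p = p^{-v_p(x)} = 11^{-3} = 1/1331.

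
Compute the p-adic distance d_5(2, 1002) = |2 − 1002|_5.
d_5(2, 1002) = 1/125

Step 1 — x − y = 2 − 1002 = -1000. Step 2 — v_5(-1000) = 3 (factor: -1000 = −(5^3 · 8); the sign does not affect v_p). Step 3 — |x − y|_5 = 5^{-3} = 1/125.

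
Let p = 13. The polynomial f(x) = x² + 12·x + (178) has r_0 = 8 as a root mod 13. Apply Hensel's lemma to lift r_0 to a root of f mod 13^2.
r_1 = 8 (mod 169)

Hensel: r_{i+1} = r_i − f(r_i)·(f′(r_i))^{-1} mod 13^{i+2}, f′(x) = 2x + 12. Iterate:
  r_0 = 8 (mod 13)
  r_1 = 8 (mod 169)
Final: r = 8 satisfies f(r) ≡ 0 mod 13^2.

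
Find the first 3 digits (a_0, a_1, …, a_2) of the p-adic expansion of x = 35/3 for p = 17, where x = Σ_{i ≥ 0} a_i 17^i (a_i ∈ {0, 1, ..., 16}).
(a_0, …, a_2) = (6, 6, 11)

v_17(35/3) = 0 (numerator and denominator both coprime to 17), so x ∈ ℤ_17^×. Compute digits iteratively via a_i = x_i mod 17, x_{i+1} = (x_i − a_i)/17, with x_0 = x:
  x_0 = 35/3;  a_0 = 6;  x_1 = (x_0 − 6)/17 = 1/3
  x_1 = 1/3;  a_1 = 6;  x_2 = (x_1 − 6)/17 = -1/3
  x_2 = -1/3;  a_2 = 11;  x_3 = (x_2 − 11)/17 = -2/3
Digits: (6, 6, 11).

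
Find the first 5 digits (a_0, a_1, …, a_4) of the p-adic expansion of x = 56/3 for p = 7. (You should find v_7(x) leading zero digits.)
(a_0, …, a_4) = (0, 5, 2, 2, 2)

v_7(56/3) = 1, so a_0 = ... = a_0 = 0. Factor out: x = 7^1 · u with u = 8/3 a unit in ℤ_7. Expand u iteratively via a_{v+i} = u_i mod 7, u_{i+1} = (u_i − a_{v+i})/7:
  u_0 = 8/3;  a_1 = 5;  u_1 = (u_0 − 5)/7 = -1/3
  u_1 = -1/3;  a_2 = 2;  u_2 = (u_1 − 2)/7 = -1/3
  u_2 = -1/3;  a_3 = 2;  u_3 = (u_2 − 2)/7 = -1/3
  u_3 = -1/3;  a_4 = 2;  u_4 = (u_3 − 2)/7 = -1/3
Digits: (0, 5, 2, 2, 2).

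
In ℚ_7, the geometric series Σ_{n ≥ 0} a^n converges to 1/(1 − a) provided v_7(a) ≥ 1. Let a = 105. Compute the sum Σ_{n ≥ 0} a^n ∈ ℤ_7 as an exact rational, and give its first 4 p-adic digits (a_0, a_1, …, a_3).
Σ a^n = 1/(1 − a) = -1/104;  first 4 digits = (1, 1, 3, 5)

v_7(a) = 1 ≥ 1, so the series converges in ℤ_7 to 1/(1 − a) = 1/(1 − 105) = -1/104. Expand this rational in ℤ_7: compute digits iteratively via d_i = x_i mod 7, x_{i+1} = (x_i − d_i)/7. The first 4 digits are (1, 1, 3, 5).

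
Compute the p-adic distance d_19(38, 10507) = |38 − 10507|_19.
d_19(38, 10507) = 1/361

Step 1 — x − y = 38 − 10507 = -10469. Step 2 — v_19(-10469) = 2 (factor: -10469 = −(19^2 · 29); the sign does not affect v_p). Step 3 — |x − y|_19 = 19^{-2} = 1/361.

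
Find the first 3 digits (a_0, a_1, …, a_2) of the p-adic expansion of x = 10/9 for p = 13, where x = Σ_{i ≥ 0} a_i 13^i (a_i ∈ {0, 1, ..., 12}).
(a_0, …, a_2) = (4, 7, 11)

v_13(10/9) = 0 (numerator and denominator both coprime to 13), so x ∈ ℤ_13^×. Compute digits iteratively via a_i = x_i mod 13, x_{i+1} = (x_i − a_i)/13, with x_0 = x:
  x_0 = 10/9;  a_0 = 4;  x_1 = (x_0 − 4)/13 = -2/9
  x_1 = -2/9;  a_1 = 7;  x_2 = (x_1 − 7)/13 = -5/9
  x_2 = -5/9;  a_2 = 11;  x_3 = (x_2 − 11)/13 = -8/9
Digits: (4, 7, 11).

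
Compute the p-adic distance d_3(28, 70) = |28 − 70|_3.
d_3(28, 70) = 1/3

Step 1 — x − y = 28 − 70 = -42. Step 2 — v_3(-42) = 1 (factor: -42 = −(3^1 · 14); the sign does not affect v_p). Step 3 — |x − y|_3 = 3^{-1} = 1/3.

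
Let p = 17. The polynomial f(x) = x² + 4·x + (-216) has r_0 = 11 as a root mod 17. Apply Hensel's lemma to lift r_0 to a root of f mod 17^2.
r_1 = 113 (mod 289)

Hensel: r_{i+1} = r_i − f(r_i)·(f′(r_i))^{-1} mod 17^{i+2}, f′(x) = 2x + 4. Iterate:
  r_0 = 11 (mod 17)
  r_1 = 113 (mod 289)
Final: r = 113 satisfies f(r) ≡ 0 mod 17^2.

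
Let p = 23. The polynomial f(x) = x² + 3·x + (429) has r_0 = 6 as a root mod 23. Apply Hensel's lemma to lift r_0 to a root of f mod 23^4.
r_3 = 234744 (mod 279841)

Hensel: r_{i+1} = r_i − f(r_i)·(f′(r_i))^{-1} mod 23^{i+2}, f′(x) = 2x + 3. Iterate:
  r_0 = 6 (mod 23)
  r_1 = 397 (mod 529)
  r_2 = 3571 (mod 12167)
  r_3 = 234744 (mod 279841)
Final: r = 234744 satisfies f(r) ≡ 0 mod 23^4.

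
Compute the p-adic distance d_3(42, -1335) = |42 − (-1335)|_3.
d_3(42, -1335) = 1/81

Step 1 — x − y = 42 − (-1335) = 1377. Step 2 — v_3(1377) = 4 (factor: 1377 = (3^4 · 17); the sign does not affect v_p). Step 3 — |x − y|_3 = 3^{-4} = 1/81.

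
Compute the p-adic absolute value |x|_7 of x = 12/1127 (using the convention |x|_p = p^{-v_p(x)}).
|12/1127|_7 = 49

Step 1 — compute v_7(x) by factoring powers of 7 out of the numerator and denominator: v_7(12/1127) = -2. Step 2 — apply |x|_p = p^{-v_p(x)} = 7^{2} = 49.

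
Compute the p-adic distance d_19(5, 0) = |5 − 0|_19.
d_19(5, 0) = 1

Step 1 — x − y = 5 − 0 = 5. Step 2 — v_19(5) = 0 (factor: 5 = (19^0 · 5); the sign does not affect v_p). Step 3 — |x − y|_19 = 19^{0} = 1.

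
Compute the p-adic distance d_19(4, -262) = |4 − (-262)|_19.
d_19(4, -262) = 1/19

Step 1 — x − y = 4 − (-262) = 266. Step 2 — v_19(266) = 1 (factor: 266 = (19^1 · 14); the sign does not affect v_p). Step 3 — |x − y|_19 = 19^{-1} = 1/19.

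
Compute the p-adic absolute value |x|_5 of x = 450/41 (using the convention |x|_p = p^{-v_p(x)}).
|450/41|_5 = 1/25

Step 1 — compute v_5(x) by factoring powers of 5 out of the numerator and denominator: v_5(450/41) = 2. Step 2 — apply |x|_p = p^{-v_p(x)} = 5^{-2} = 1/25.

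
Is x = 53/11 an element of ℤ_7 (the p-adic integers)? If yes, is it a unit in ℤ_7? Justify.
x ∈ ℤ_7^× (unit); v_7(x) = 0

ℤ_7 = {x ∈ ℚ_7 : v_7(x) ≥ 0} and ℤ_7^× = {x ∈ ℤ_7 : v_7(x) = 0}. Here v_7(53/11) = v_7(num) − v_7(den) = 0; compare against these criteria.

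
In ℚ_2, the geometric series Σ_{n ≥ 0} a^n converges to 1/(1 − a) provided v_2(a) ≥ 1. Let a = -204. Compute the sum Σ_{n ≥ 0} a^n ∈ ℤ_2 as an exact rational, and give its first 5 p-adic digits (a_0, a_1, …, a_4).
Σ a^n = 1/(1 − a) = 1/205;  first 5 digits = (1, 0, 1, 0, 0)

v_2(a) = 2 ≥ 1, so the series converges in ℤ_2 to 1/(1 − a) = 1/(1 − (-204)) = 1/205. Expand this rational in ℤ_2: compute digits iteratively via d_i = x_i mod 2, x_{i+1} = (x_i − d_i)/2. The first 5 digits are (1, 0, 1, 0, 0).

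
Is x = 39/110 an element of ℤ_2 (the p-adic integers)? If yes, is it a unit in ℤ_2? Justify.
x ∉ ℤ_2 (v_2(x) = -1 < 0)

ℤ_2 = {x ∈ ℚ_2 : v_2(x) ≥ 0} and ℤ_2^× = {x ∈ ℤ_2 : v_2(x) = 0}. Here v_2(39/110) = v_2(num) − v_2(den) = -1; compare against these criteria.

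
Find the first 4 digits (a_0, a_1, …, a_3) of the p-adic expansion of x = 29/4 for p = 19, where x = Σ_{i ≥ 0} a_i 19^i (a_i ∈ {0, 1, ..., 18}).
(a_0, …, a_3) = (12, 14, 4, 14)

v_19(29/4) = 0 (numerator and denominator both coprime to 19), so x ∈ ℤ_19^×. Compute digits iteratively via a_i = x_i mod 19, x_{i+1} = (x_i − a_i)/19, with x_0 = x:
  x_0 = 29/4;  a_0 = 12;  x_1 = (x_0 − 12)/19 = -1/4
  x_1 = -1/4;  a_1 = 14;  x_2 = (x_1 − 14)/19 = -3/4
  x_2 = -3/4;  a_2 = 4;  x_3 = (x_2 − 4)/19 = -1/4
  x_3 = -1/4;  a_3 = 14;  x_4 = (x_3 − 14)/19 = -3/4
Digits: (12, 14, 4, 14).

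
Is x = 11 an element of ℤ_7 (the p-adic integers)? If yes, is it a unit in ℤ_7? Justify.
x ∈ ℤ_7^× (unit); v_7(x) = 0

ℤ_7 = {x ∈ ℚ_7 : v_7(x) ≥ 0} and ℤ_7^× = {x ∈ ℤ_7 : v_7(x) = 0}. Here v_7(11) = v_7(num) − v_7(den) = 0; compare against these criteria.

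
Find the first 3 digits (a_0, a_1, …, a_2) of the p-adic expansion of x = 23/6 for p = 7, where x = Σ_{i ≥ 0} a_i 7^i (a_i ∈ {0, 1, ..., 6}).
(a_0, …, a_2) = (5, 1, 1)

v_7(23/6) = 0 (numerator and denominator both coprime to 7), so x ∈ ℤ_7^×. Compute digits iteratively via a_i = x_i mod 7, x_{i+1} = (x_i − a_i)/7, with x_0 = x:
  x_0 = 23/6;  a_0 = 5;  x_1 = (x_0 − 5)/7 = -1/6
  x_1 = -1/6;  a_1 = 1;  x_2 = (x_1 − 1)/7 = -1/6
  x_2 = -1/6;  a_2 = 1;  x_3 = (x_2 − 1)/7 = -1/6
Digits: (5, 1, 1).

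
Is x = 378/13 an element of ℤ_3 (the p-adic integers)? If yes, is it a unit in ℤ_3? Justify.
x ∈ ℤ_3 but not a unit; v_3(x) = 3 > 0

ℤ_3 = {x ∈ ℚ_3 : v_3(x) ≥ 0} and ℤ_3^× = {x ∈ ℤ_3 : v_3(x) = 0}. Here v_3(378/13) = v_3(num) − v_3(den) = 3; compare against these criteria.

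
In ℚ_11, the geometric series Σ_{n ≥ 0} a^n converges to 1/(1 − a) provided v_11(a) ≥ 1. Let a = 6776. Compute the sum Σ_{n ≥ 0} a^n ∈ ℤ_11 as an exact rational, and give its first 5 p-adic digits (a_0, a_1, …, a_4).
Σ a^n = 1/(1 − a) = -1/6775;  first 5 digits = (1, 0, 1, 5, 1)

v_11(a) = 2 ≥ 1, so the series converges in ℤ_11 to 1/(1 − a) = 1/(1 − 6776) = -1/6775. Expand this rational in ℤ_11: compute digits iteratively via d_i = x_i mod 11, x_{i+1} = (x_i − d_i)/11. The first 5 digits are (1, 0, 1, 5, 1).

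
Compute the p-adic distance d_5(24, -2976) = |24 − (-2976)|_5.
d_5(24, -2976) = 1/125

Step 1 — x − y = 24 − (-2976) = 3000. Step 2 — v_5(3000) = 3 (factor: 3000 = (5^3 · 24); the sign does not affect v_p). Step 3 — |x − y|_5 = 5^{-3} = 1/125.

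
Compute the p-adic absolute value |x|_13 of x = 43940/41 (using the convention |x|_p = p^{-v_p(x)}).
|43940/41|_13 = 1/2197

Step 1 — compute v_13(x) by factoring powers of 13 out of the numerator and denominator: v_13(43940/41) = 3. Step 2 — apply |x|_p = p^{-v_p(x)} = 13^{-3} = 1/2197.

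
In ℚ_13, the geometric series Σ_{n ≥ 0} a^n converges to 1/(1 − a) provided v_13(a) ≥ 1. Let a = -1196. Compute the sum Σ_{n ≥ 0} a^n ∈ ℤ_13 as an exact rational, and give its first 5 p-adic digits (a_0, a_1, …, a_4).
Σ a^n = 1/(1 − a) = 1/1197;  first 5 digits = (1, 12, 6, 12, 3)

v_13(a) = 1 ≥ 1, so the series converges in ℤ_13 to 1/(1 − a) = 1/(1 − (-1196)) = 1/1197. Expand this rational in ℤ_13: compute digits iteratively via d_i = x_i mod 13, x_{i+1} = (x_i − d_i)/13. The first 5 digits are (1, 12, 6, 12, 3).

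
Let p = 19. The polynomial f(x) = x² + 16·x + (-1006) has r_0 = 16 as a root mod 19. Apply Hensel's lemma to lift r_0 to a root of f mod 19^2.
r_1 = 282 (mod 361)

Hensel: r_{i+1} = r_i − f(r_i)·(f′(r_i))^{-1} mod 19^{i+2}, f′(x) = 2x + 16. Iterate:
  r_0 = 16 (mod 19)
  r_1 = 282 (mod 361)
Final: r = 282 satisfies f(r) ≡ 0 mod 19^2.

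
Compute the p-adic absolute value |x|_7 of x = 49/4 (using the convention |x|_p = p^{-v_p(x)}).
|49/4|_7 = 1/49

Step 1 — compute v_7(x) by factoring powers of 7 out of the numerator and denominator: v_7(49/4) = 2. Step 2 — apply |x|_p = p^{-v_p(x)} = 7^{-2} = 1/49.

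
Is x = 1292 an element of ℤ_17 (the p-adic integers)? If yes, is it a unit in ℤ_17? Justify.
x ∈ ℤ_17 but not a unit; v_17(x) = 1 > 0

ℤ_17 = {x ∈ ℚ_17 : v_17(x) ≥ 0} and ℤ_17^× = {x ∈ ℤ_17 : v_17(x) = 0}. Here v_17(1292) = v_17(num) − v_17(den) = 1; compare against these criteria.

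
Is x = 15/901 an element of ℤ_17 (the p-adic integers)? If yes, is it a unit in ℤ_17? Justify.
x ∉ ℤ_17 (v_17(x) = -1 < 0)

ℤ_17 = {x ∈ ℚ_17 : v_17(x) ≥ 0} and ℤ_17^× = {x ∈ ℤ_17 : v_17(x) = 0}. Here v_17(15/901) = v_17(num) − v_17(den) = -1; compare against these criteria.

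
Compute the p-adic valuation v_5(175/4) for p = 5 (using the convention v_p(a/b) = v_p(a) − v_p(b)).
v_5(175/4) = 2

Factor powers of 5 from the numerator and denominator of the reduced fraction: 175 = 5^2 · 7 and 4 = 5^0 · 4. Apply v_p(a/b) = v_p(a) − v_p(b): v_5(175/4) = 2 − 0 = 2.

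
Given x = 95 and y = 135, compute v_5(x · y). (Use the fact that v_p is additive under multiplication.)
v_5(12825) = 2

v_p(x) = 1 (factor: 95 = 5^1 · 19); v_p(y) = 1 (factor: 135 = 5^1 · 27). Additivity: v_p(xy) = v_p(x) + v_p(y) = 1 + 1 = 2. (Direct check: xy = 12825 = 5^2 · (513).)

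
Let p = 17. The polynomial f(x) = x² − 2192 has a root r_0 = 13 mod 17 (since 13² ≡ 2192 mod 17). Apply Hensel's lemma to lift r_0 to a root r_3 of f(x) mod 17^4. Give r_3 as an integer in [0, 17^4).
r_3 = 48276 (mod 83521)

Hensel's recurrence: r_{i+1} = r_i − f(r_i)·(f′(r_i))^{-1} mod 17^{i+2}, with f′(x) = 2x. Iterate:
  r_0 = 13 (mod 17)
  r_1 = 13 (mod 289)
  r_2 = 4059 (mod 4913)
  r_3 = 48276 (mod 83521)
Final: r_3 = 48276, and one checks f(r_3) ≡ 0 mod 17^4.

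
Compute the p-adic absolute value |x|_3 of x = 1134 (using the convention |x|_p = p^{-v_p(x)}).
|1134|_3 = 1/81

Step 1 — compute v_3(x) by factoring powers of 3 out of the numerator and denominator: v_3(1134) = 4. Step 2 — apply |x|_p = p^{-v_p(x)} = 3^{-4} = 1/81.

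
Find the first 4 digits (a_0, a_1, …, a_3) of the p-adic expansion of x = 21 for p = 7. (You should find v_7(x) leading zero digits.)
(a_0, …, a_3) = (0, 3, 0, 0)

v_7(21) = 1, so a_0 = ... = a_0 = 0. Factor out: x = 7^1 · u with u = 3 a unit in ℤ_7. Expand u iteratively via a_{v+i} = u_i mod 7, u_{i+1} = (u_i − a_{v+i})/7:
  u_0 = 3;  a_1 = 3;  u_1 = (u_0 − 3)/7 = 0
  u_1 = 0;  a_2 = 0;  u_2 = (u_1 − 0)/7 = 0
  u_2 = 0;  a_3 = 0;  u_3 = (u_2 − 0)/7 = 0
Digits: (0, 3, 0, 0).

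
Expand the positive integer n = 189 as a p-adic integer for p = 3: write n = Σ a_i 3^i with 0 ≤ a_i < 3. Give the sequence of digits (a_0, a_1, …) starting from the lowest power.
(a_0, a_1, …) = (0, 0, 0, 1, 2)

Repeated division by 3 gives the digits low-to-high: 189 = 1·3^3 + 2·3^4. Digit sequence: (0, 0, 0, 1, 2).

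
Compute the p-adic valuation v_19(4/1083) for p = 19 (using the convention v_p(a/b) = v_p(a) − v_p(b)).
v_19(4/1083) = -2

Factor powers of 19 from the numerator and denominator of the reduced fraction: 4 = 19^0 · 4 and 1083 = 19^2 · 3. Apply v_p(a/b) = v_p(a) − v_p(b): v_19(4/1083) = 0 − 2 = -2.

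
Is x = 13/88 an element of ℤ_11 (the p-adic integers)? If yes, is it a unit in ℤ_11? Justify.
x ∉ ℤ_11 (v_11(x) = -1 < 0)

ℤ_11 = {x ∈ ℚ_11 : v_11(x) ≥ 0} and ℤ_11^× = {x ∈ ℤ_11 : v_11(x) = 0}. Here v_11(13/88) = v_11(num) − v_11(den) = -1; compare against these criteria.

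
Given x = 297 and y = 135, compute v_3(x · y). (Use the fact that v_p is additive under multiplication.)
v_3(40095) = 6

v_p(x) = 3 (factor: 297 = 3^3 · 11); v_p(y) = 3 (factor: 135 = 3^3 · 5). Additivity: v_p(xy) = v_p(x) + v_p(y) = 3 + 3 = 6. (Direct check: xy = 40095 = 3^6 · (55).)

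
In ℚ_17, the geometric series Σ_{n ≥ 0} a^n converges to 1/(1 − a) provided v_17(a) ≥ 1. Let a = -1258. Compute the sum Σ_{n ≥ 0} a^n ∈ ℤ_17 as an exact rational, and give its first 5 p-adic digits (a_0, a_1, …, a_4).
Σ a^n = 1/(1 − a) = 1/1259;  first 5 digits = (1, 11, 14, 3, 3)

v_17(a) = 1 ≥ 1, so the series converges in ℤ_17 to 1/(1 − a) = 1/(1 − (-1258)) = 1/1259. Expand this rational in ℤ_17: compute digits iteratively via d_i = x_i mod 17, x_{i+1} = (x_i − d_i)/17. The first 5 digits are (1, 11, 14, 3, 3).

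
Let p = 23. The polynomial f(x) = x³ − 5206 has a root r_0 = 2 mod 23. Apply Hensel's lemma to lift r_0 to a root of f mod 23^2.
r_1 = 347 (mod 529)

Hensel: r_{i+1} = r_i − f(r_i)/f′(r_i) mod 23^{i+2}, where f′(x) = 3x². Iterate:
  r_0 = 2 (mod 23)
  r_1 = 347 (mod 529)
Final: r = 347 with f(r) ≡ 0 mod 23^2.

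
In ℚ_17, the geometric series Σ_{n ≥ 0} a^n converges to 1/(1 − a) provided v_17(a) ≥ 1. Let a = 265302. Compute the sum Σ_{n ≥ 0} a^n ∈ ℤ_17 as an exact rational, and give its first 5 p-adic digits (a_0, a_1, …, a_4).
Σ a^n = 1/(1 − a) = -1/265301;  first 5 digits = (1, 0, 0, 3, 3)

v_17(a) = 3 ≥ 1, so the series converges in ℤ_17 to 1/(1 − a) = 1/(1 − 265302) = -1/265301. Expand this rational in ℤ_17: compute digits iteratively via d_i = x_i mod 17, x_{i+1} = (x_i − d_i)/17. The first 5 digits are (1, 0, 0, 3, 3).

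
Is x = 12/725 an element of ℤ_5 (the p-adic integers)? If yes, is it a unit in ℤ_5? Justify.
x ∉ ℤ_5 (v_5(x) = -2 < 0)

ℤ_5 = {x ∈ ℚ_5 : v_5(x) ≥ 0} and ℤ_5^× = {x ∈ ℤ_5 : v_5(x) = 0}. Here v_5(12/725) = v_5(num) − v_5(den) = -2; compare against these criteria.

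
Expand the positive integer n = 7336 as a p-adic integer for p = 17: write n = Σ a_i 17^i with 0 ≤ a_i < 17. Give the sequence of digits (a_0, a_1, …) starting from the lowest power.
(a_0, a_1, …) = (9, 6, 8, 1)

Repeated division by 17 gives the digits low-to-high: 7336 = 9 + 6·17^1 + 8·17^2 + 1·17^3. Digit sequence: (9, 6, 8, 1).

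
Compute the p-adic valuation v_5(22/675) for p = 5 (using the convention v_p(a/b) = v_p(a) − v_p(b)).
v_5(22/675) = -2

Factor powers of 5 from the numerator and denominator of the reduced fraction: 22 = 5^0 · 22 and 675 = 5^2 · 27. Apply v_p(a/b) = v_p(a) − v_p(b): v_5(22/675) = 0 − 2 = -2.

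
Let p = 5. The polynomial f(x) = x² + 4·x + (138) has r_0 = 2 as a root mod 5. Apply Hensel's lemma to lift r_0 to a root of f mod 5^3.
r_2 = 77 (mod 125)

Hensel: r_{i+1} = r_i − f(r_i)·(f′(r_i))^{-1} mod 5^{i+2}, f′(x) = 2x + 4. Iterate:
  r_0 = 2 (mod 5)
  r_1 = 2 (mod 25)
  r_2 = 77 (mod 125)
Final: r = 77 satisfies f(r) ≡ 0 mod 5^3.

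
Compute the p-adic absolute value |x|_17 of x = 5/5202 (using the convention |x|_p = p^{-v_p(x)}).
|5/5202|_17 = 289

Step 1 — compute v_17(x) by factoring powers of 17 out of the numerator and denominator: v_17(5/5202) = -2. Step 2 — apply |x|_p = p^{-v_p(x)} = 17^{2} = 289.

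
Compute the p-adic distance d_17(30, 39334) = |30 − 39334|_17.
d_17(30, 39334) = 1/4913

Step 1 — x − y = 30 − 39334 = -39304. Step 2 — v_17(-39304) = 3 (factor: -39304 = −(17^3 · 8); the sign does not affect v_p). Step 3 — |x − y|_17 = 17^{-3} = 1/4913.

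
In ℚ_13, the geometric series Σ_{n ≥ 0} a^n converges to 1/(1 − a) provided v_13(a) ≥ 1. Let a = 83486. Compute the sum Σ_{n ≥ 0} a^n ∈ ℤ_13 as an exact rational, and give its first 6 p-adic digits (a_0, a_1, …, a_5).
Σ a^n = 1/(1 − a) = -1/83485;  first 6 digits = (1, 0, 0, 12, 2, 0)

v_13(a) = 3 ≥ 1, so the series converges in ℤ_13 to 1/(1 − a) = 1/(1 − 83486) = -1/83485. Expand this rational in ℤ_13: compute digits iteratively via d_i = x_i mod 13, x_{i+1} = (x_i − d_i)/13. The first 6 digits are (1, 0, 0, 12, 2, 0).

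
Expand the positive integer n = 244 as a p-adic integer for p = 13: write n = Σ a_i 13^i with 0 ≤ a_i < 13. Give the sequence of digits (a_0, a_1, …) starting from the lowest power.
(a_0, a_1, …) = (10, 5, 1)

Repeated division by 13 gives the digits low-to-high: 244 = 10 + 5·13^1 + 1·13^2. Digit sequence: (10, 5, 1).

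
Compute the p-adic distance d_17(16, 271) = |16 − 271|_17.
d_17(16, 271) = 1/17

Step 1 — x − y = 16 − 271 = -255. Step 2 — v_17(-255) = 1 (factor: -255 = −(17^1 · 15); the sign does not affect v_p). Step 3 — |x − y|_17 = 17^{-1} = 1/17.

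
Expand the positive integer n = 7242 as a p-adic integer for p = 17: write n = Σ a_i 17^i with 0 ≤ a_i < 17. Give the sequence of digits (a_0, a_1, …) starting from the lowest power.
(a_0, a_1, …) = (0, 1, 8, 1)

Repeated division by 17 gives the digits low-to-high: 7242 = 1·17^1 + 8·17^2 + 1·17^3. Digit sequence: (0, 1, 8, 1).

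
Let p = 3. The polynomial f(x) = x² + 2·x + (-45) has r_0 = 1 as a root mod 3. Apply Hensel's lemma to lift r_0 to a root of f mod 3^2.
r_1 = 7 (mod 9)

Hensel: r_{i+1} = r_i − f(r_i)·(f′(r_i))^{-1} mod 3^{i+2}, f′(x) = 2x + 2. Iterate:
  r_0 = 1 (mod 3)
  r_1 = 7 (mod 9)
Final: r = 7 satisfies f(r) ≡ 0 mod 3^2.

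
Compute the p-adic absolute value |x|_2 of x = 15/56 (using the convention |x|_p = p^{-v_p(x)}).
|15/56|_2 = 8

Step 1 — compute v_2(x) by factoring powers of 2 out of the numerator and denominator: v_2(15/56) = -3. Step 2 — apply |x|_p = p^{-v_p(x)} = 2^{3} = 8.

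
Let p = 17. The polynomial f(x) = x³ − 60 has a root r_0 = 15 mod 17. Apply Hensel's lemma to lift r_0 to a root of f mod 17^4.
r_3 = 47785 (mod 83521)

Hensel: r_{i+1} = r_i − f(r_i)/f′(r_i) mod 17^{i+2}, where f′(x) = 3x². Iterate:
  r_0 = 15 (mod 17)
  r_1 = 100 (mod 289)
  r_2 = 3568 (mod 4913)
  r_3 = 47785 (mod 83521)
Final: r = 47785 with f(r) ≡ 0 mod 17^4.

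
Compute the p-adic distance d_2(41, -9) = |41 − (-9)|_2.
d_2(41, -9) = 1/2

Step 1 — x − y = 41 − (-9) = 50. Step 2 — v_2(50) = 1 (factor: 50 = (2^1 · 25); the sign does not affect v_p). Step 3 — |x − y|_2 = 2^{-1} = 1/2.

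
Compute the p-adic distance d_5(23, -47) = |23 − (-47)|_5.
d_5(23, -47) = 1/5

Step 1 — x − y = 23 − (-47) = 70. Step 2 — v_5(70) = 1 (factor: 70 = (5^1 · 14); the sign does not affect v_p). Step 3 — |x − y|_5 = 5^{-1} = 1/5.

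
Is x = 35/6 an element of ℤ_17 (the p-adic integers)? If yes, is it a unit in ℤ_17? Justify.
x ∈ ℤ_17^× (unit); v_17(x) = 0

ℤ_17 = {x ∈ ℚ_17 : v_17(x) ≥ 0} and ℤ_17^× = {x ∈ ℤ_17 : v_17(x) = 0}. Here v_17(35/6) = v_17(num) − v_17(den) = 0; compare against these criteria.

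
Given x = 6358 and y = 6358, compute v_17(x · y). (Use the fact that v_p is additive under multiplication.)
v_17(40424164) = 4

v_p(x) = 2 (factor: 6358 = 17^2 · 22); v_p(y) = 2 (factor: 6358 = 17^2 · 22). Additivity: v_p(xy) = v_p(x) + v_p(y) = 2 + 2 = 4. (Direct check: xy = 40424164 = 17^4 · (484).)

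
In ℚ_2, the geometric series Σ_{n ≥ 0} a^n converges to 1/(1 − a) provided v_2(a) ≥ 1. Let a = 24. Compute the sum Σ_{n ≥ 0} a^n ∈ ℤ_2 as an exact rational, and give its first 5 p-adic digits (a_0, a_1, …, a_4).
Σ a^n = 1/(1 − a) = -1/23;  first 5 digits = (1, 0, 0, 1, 1)

v_2(a) = 3 ≥ 1, so the series converges in ℤ_2 to 1/(1 − a) = 1/(1 − 24) = -1/23. Expand this rational in ℤ_2: compute digits iteratively via d_i = x_i mod 2, x_{i+1} = (x_i − d_i)/2. The first 5 digits are (1, 0, 0, 1, 1).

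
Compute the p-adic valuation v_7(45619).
v_7(45619) = 4

v_7(n) is the largest exponent k such that 7^k divides n. Factor out: 45619 = 7^4 · 19. (Sign doesn't affect v_p.) So v_7(45619) = 4.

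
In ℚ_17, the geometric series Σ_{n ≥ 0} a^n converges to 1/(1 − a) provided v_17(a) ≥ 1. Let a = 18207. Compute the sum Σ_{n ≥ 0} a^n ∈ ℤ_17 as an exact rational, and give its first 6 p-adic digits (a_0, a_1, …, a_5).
Σ a^n = 1/(1 − a) = -1/18206;  first 6 digits = (1, 0, 12, 3, 8, 12)

v_17(a) = 2 ≥ 1, so the series converges in ℤ_17 to 1/(1 − a) = 1/(1 − 18207) = -1/18206. Expand this rational in ℤ_17: compute digits iteratively via d_i = x_i mod 17, x_{i+1} = (x_i − d_i)/17. The first 6 digits are (1, 0, 12, 3, 8, 12).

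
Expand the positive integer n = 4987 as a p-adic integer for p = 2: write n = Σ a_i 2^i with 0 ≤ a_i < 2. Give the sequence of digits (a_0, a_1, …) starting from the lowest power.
(a_0, a_1, …) = (1, 1, 0, 1, 1, 1, 1, 0, 1, 1, 0, 0, 1)

Repeated division by 2 gives the digits low-to-high: 4987 = 1 + 1·2^1 + 1·2^3 + 1·2^4 + 1·2^5 + 1·2^6 + 1·2^8 + 1·2^9 + 1·2^12. Digit sequence: (1, 1, 0, 1, 1, 1, 1, 0, 1, 1, 0, 0, 1).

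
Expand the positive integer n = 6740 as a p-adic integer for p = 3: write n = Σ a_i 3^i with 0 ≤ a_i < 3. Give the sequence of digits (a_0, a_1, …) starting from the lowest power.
(a_0, a_1, …) = (2, 2, 1, 0, 2, 0, 0, 0, 1)

Repeated division by 3 gives the digits low-to-high: 6740 = 2 + 2·3^1 + 1·3^2 + 2·3^4 + 1·3^8. Digit sequence: (2, 2, 1, 0, 2, 0, 0, 0, 1).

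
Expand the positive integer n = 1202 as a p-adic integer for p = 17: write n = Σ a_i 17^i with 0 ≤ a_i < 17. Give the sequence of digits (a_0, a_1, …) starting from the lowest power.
(a_0, a_1, …) = (12, 2, 4)

Repeated division by 17 gives the digits low-to-high: 1202 = 12 + 2·17^1 + 4·17^2. Digit sequence: (12, 2, 4).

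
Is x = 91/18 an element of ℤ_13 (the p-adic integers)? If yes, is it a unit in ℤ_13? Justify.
x ∈ ℤ_13 but not a unit; v_13(x) = 1 > 0

ℤ_13 = {x ∈ ℚ_13 : v_13(x) ≥ 0} and ℤ_13^× = {x ∈ ℤ_13 : v_13(x) = 0}. Here v_13(91/18) = v_13(num) − v_13(den) = 1; compare against these criteria.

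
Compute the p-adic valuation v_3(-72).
v_3(-72) = 2

v_3(n) is the largest exponent k such that 3^k divides n. Factor out: -72 = -3^2 · 8. (Sign doesn't affect v_p.) So v_3(-72) = 2.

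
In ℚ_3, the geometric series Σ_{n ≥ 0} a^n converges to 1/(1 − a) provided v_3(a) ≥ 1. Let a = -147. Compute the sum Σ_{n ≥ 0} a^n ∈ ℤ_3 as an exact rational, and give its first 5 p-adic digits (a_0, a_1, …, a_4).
Σ a^n = 1/(1 − a) = 1/148;  first 5 digits = (1, 2, 2, 1, 1)

v_3(a) = 1 ≥ 1, so the series converges in ℤ_3 to 1/(1 − a) = 1/(1 − (-147)) = 1/148. Expand this rational in ℤ_3: compute digits iteratively via d_i = x_i mod 3, x_{i+1} = (x_i − d_i)/3. The first 5 digits are (1, 2, 2, 1, 1).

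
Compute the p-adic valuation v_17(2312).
v_17(2312) = 2

v_17(n) is the largest exponent k such that 17^k divides n. Factor out: 2312 = 17^2 · 8. (Sign doesn't affect v_p.) So v_17(2312) = 2.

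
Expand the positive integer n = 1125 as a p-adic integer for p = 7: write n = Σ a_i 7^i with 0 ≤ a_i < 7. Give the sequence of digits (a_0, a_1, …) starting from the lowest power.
(a_0, a_1, …) = (5, 6, 1, 3)

Repeated division by 7 gives the digits low-to-high: 1125 = 5 + 6·7^1 + 1·7^2 + 3·7^3. Digit sequence: (5, 6, 1, 3).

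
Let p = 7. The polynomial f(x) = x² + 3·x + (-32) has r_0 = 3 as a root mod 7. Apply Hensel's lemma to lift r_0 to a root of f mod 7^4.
r_3 = 1676 (mod 2401)

Hensel: r_{i+1} = r_i − f(r_i)·(f′(r_i))^{-1} mod 7^{i+2}, f′(x) = 2x + 3. Iterate:
  r_0 = 3 (mod 7)
  r_1 = 10 (mod 49)
  r_2 = 304 (mod 343)
  r_3 = 1676 (mod 2401)
Final: r = 1676 satisfies f(r) ≡ 0 mod 7^4.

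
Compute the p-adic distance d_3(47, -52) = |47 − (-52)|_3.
d_3(47, -52) = 1/9

Step 1 — x − y = 47 − (-52) = 99. Step 2 — v_3(99) = 2 (factor: 99 = (3^2 · 11); the sign does not affect v_p). Step 3 — |x − y|_3 = 3^{-2} = 1/9.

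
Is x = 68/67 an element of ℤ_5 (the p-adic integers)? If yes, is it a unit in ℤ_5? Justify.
x ∈ ℤ_5^× (unit); v_5(x) = 0

ℤ_5 = {x ∈ ℚ_5 : v_5(x) ≥ 0} and ℤ_5^× = {x ∈ ℤ_5 : v_5(x) = 0}. Here v_5(68/67) = v_5(num) − v_5(den) = 0; compare against these criteria.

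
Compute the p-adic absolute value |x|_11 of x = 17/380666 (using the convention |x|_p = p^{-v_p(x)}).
|17/380666|_11 = 14641

Step 1 — compute v_11(x) by factoring powers of 11 out of the numerator and denominator: v_11(17/380666) = -4. Step 2 — apply |x|_p = p^{-v_p(x)} = 11^{4} = 14641.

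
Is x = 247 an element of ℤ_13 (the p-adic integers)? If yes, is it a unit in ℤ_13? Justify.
x ∈ ℤ_13 but not a unit; v_13(x) = 1 > 0

ℤ_13 = {x ∈ ℚ_13 : v_13(x) ≥ 0} and ℤ_13^× = {x ∈ ℤ_13 : v_13(x) = 0}. Here v_13(247) = v_13(num) − v_13(den) = 1; compare against these criteria.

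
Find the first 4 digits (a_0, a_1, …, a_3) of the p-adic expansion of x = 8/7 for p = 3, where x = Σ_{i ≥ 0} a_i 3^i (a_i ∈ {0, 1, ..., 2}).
(a_0, …, a_3) = (2, 1, 0, 2)

v_3(8/7) = 0 (numerator and denominator both coprime to 3), so x ∈ ℤ_3^×. Compute digits iteratively via a_i = x_i mod 3, x_{i+1} = (x_i − a_i)/3, with x_0 = x:
  x_0 = 8/7;  a_0 = 2;  x_1 = (x_0 − 2)/3 = -2/7
  x_1 = -2/7;  a_1 = 1;  x_2 = (x_1 − 1)/3 = -3/7
  x_2 = -3/7;  a_2 = 0;  x_3 = (x_2 − 0)/3 = -1/7
  x_3 = -1/7;  a_3 = 2;  x_4 = (x_3 − 2)/3 = -5/7
Digits: (2, 1, 0, 2).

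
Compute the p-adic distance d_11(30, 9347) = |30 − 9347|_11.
d_11(30, 9347) = 1/1331

Step 1 — x − y = 30 − 9347 = -9317. Step 2 — v_11(-9317) = 3 (factor: -9317 = −(11^3 · 7); the sign does not affect v_p). Step 3 — |x − y|_11 = 11^{-3} = 1/1331.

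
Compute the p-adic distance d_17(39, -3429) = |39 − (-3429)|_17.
d_17(39, -3429) = 1/289

Step 1 — x − y = 39 − (-3429) = 3468. Step 2 — v_17(3468) = 2 (factor: 3468 = (17^2 · 12); the sign does not affect v_p). Step 3 — |x − y|_17 = 17^{-2} = 1/289.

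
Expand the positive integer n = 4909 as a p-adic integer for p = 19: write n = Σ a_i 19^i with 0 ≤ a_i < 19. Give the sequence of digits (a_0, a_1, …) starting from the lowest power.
(a_0, a_1, …) = (7, 11, 13)

Repeated division by 19 gives the digits low-to-high: 4909 = 7 + 11·19^1 + 13·19^2. Digit sequence: (7, 11, 13).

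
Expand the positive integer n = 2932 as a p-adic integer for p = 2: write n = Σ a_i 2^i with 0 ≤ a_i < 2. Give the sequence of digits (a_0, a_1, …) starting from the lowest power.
(a_0, a_1, …) = (0, 0, 1, 0, 1, 1, 1, 0, 1, 1, 0, 1)

Repeated division by 2 gives the digits low-to-high: 2932 = 1·2^2 + 1·2^4 + 1·2^5 + 1·2^6 + 1·2^8 + 1·2^9 + 1·2^11. Digit sequence: (0, 0, 1, 0, 1, 1, 1, 0, 1, 1, 0, 1).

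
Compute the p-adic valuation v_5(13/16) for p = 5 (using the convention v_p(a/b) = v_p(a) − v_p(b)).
v_5(13/16) = 0

Factor powers of 5 from the numerator and denominator of the reduced fraction: 13 = 5^0 · 13 and 16 = 5^0 · 16. Apply v_p(a/b) = v_p(a) − v_p(b): v_5(13/16) = 0 − 0 = 0.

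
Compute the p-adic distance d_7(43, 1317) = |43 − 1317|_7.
d_7(43, 1317) = 1/49

Step 1 — x − y = 43 − 1317 = -1274. Step 2 — v_7(-1274) = 2 (factor: -1274 = −(7^2 · 26); the sign does not affect v_p). Step 3 — |x − y|_7 = 7^{-2} = 1/49.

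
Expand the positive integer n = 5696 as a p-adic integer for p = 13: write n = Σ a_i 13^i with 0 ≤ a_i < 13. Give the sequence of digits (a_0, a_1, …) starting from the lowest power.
(a_0, a_1, …) = (2, 9, 7, 2)

Repeated division by 13 gives the digits low-to-high: 5696 = 2 + 9·13^1 + 7·13^2 + 2·13^3. Digit sequence: (2, 9, 7, 2).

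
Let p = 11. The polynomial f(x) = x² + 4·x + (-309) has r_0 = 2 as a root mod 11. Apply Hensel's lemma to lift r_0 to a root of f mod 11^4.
r_3 = 12124 (mod 14641)

Hensel: r_{i+1} = r_i − f(r_i)·(f′(r_i))^{-1} mod 11^{i+2}, f′(x) = 2x + 4. Iterate:
  r_0 = 2 (mod 11)
  r_1 = 24 (mod 121)
  r_2 = 145 (mod 1331)
  r_3 = 12124 (mod 14641)
Final: r = 12124 satisfies f(r) ≡ 0 mod 11^4.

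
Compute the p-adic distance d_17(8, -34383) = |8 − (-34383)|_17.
d_17(8, -34383) = 1/4913

Step 1 — x − y = 8 − (-34383) = 34391. Step 2 — v_17(34391) = 3 (factor: 34391 = (17^3 · 7); the sign does not affect v_p). Step 3 — |x − y|_17 = 17^{-3} = 1/4913.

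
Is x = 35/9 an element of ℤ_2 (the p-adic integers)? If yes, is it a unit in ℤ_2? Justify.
x ∈ ℤ_2^× (unit); v_2(x) = 0

ℤ_2 = {x ∈ ℚ_2 : v_2(x) ≥ 0} and ℤ_2^× = {x ∈ ℤ_2 : v_2(x) = 0}. Here v_2(35/9) = v_2(num) − v_2(den) = 0; compare against these criteria.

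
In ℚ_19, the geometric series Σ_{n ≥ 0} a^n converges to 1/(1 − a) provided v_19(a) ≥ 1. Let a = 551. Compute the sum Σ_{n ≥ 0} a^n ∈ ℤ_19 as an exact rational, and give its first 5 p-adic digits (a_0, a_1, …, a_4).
Σ a^n = 1/(1 − a) = -1/550;  first 5 digits = (1, 10, 6, 18, 18)

v_19(a) = 1 ≥ 1, so the series converges in ℤ_19 to 1/(1 − a) = 1/(1 − 551) = -1/550. Expand this rational in ℤ_19: compute digits iteratively via d_i = x_i mod 19, x_{i+1} = (x_i − d_i)/19. The first 5 digits are (1, 10, 6, 18, 18).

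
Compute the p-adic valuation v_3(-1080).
v_3(-1080) = 3

v_3(n) is the largest exponent k such that 3^k divides n. Factor out: -1080 = -3^3 · 40. (Sign doesn't affect v_p.) So v_3(-1080) = 3.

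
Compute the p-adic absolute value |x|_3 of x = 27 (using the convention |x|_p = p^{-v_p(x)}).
|27|_3 = 1/27

Step 1 — compute v_3(x) by factoring powers of 3 out of the numerator and denominator: v_3(27) = 3. Step 2 — apply |x|_p = p^{-v_p(x)} = 3^{-3} = 1/27.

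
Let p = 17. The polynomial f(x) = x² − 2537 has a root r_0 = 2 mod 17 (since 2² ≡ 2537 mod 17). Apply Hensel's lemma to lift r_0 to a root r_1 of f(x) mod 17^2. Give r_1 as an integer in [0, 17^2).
r_1 = 274 (mod 289)

Hensel's recurrence: r_{i+1} = r_i − f(r_i)·(f′(r_i))^{-1} mod 17^{i+2}, with f′(x) = 2x. Iterate:
  r_0 = 2 (mod 17)
  r_1 = 274 (mod 289)
Final: r_1 = 274, and one checks f(r_1) ≡ 0 mod 17^2.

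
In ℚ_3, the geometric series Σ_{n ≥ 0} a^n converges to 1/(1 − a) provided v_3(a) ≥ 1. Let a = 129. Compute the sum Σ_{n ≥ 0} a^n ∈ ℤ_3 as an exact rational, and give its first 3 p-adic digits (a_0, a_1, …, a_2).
Σ a^n = 1/(1 − a) = -1/128;  first 3 digits = (1, 1, 0)

v_3(a) = 1 ≥ 1, so the series converges in ℤ_3 to 1/(1 − a) = 1/(1 − 129) = -1/128. Expand this rational in ℤ_3: compute digits iteratively via d_i = x_i mod 3, x_{i+1} = (x_i − d_i)/3. The first 3 digits are (1, 1, 0).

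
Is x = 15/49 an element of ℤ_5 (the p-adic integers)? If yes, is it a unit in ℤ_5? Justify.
x ∈ ℤ_5 but not a unit; v_5(x) = 1 > 0

ℤ_5 = {x ∈ ℚ_5 : v_5(x) ≥ 0} and ℤ_5^× = {x ∈ ℤ_5 : v_5(x) = 0}. Here v_5(15/49) = v_5(num) − v_5(den) = 1; compare against these criteria.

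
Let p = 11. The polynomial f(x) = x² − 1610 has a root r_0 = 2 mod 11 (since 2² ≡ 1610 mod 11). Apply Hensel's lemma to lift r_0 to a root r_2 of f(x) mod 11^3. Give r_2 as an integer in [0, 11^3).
r_2 = 948 (mod 1331)

Hensel's recurrence: r_{i+1} = r_i − f(r_i)·(f′(r_i))^{-1} mod 11^{i+2}, with f′(x) = 2x. Iterate:
  r_0 = 2 (mod 11)
  r_1 = 101 (mod 121)
  r_2 = 948 (mod 1331)
Final: r_2 = 948, and one checks f(r_2) ≡ 0 mod 11^3.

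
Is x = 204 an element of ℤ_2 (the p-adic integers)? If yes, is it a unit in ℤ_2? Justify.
x ∈ ℤ_2 but not a unit; v_2(x) = 2 > 0

ℤ_2 = {x ∈ ℚ_2 : v_2(x) ≥ 0} and ℤ_2^× = {x ∈ ℤ_2 : v_2(x) = 0}. Here v_2(204) = v_2(num) − v_2(den) = 2; compare against these criteria.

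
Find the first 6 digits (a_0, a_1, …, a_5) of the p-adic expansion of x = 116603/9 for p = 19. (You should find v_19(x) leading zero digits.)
(a_0, …, a_5) = (0, 0, 0, 4, 2, 2)

v_19(116603/9) = 3, so a_0 = ... = a_2 = 0. Factor out: x = 19^3 · u with u = 17/9 a unit in ℤ_19. Expand u iteratively via a_{v+i} = u_i mod 19, u_{i+1} = (u_i − a_{v+i})/19:
  u_0 = 17/9;  a_3 = 4;  u_1 = (u_0 − 4)/19 = -1/9
  u_1 = -1/9;  a_4 = 2;  u_2 = (u_1 − 2)/19 = -1/9
  u_2 = -1/9;  a_5 = 2;  u_3 = (u_2 − 2)/19 = -1/9
Digits: (0, 0, 0, 4, 2, 2).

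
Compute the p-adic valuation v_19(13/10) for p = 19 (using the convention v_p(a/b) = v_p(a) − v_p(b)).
v_19(13/10) = 0

Factor powers of 19 from the numerator and denominator of the reduced fraction: 13 = 19^0 · 13 and 10 = 19^0 · 10. Apply v_p(a/b) = v_p(a) − v_p(b): v_19(13/10) = 0 − 0 = 0.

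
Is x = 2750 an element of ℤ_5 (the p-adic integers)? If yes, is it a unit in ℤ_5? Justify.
x ∈ ℤ_5 but not a unit; v_5(x) = 3 > 0

ℤ_5 = {x ∈ ℚ_5 : v_5(x) ≥ 0} and ℤ_5^× = {x ∈ ℤ_5 : v_5(x) = 0}. Here v_5(2750) = v_5(num) − v_5(den) = 3; compare against these criteria.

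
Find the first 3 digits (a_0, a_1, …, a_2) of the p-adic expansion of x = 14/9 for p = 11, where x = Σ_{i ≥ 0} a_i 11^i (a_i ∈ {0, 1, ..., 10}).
(a_0, …, a_2) = (4, 1, 6)

v_11(14/9) = 0 (numerator and denominator both coprime to 11), so x ∈ ℤ_11^×. Compute digits iteratively via a_i = x_i mod 11, x_{i+1} = (x_i − a_i)/11, with x_0 = x:
  x_0 = 14/9;  a_0 = 4;  x_1 = (x_0 − 4)/11 = -2/9
  x_1 = -2/9;  a_1 = 1;  x_2 = (x_1 − 1)/11 = -1/9
  x_2 = -1/9;  a_2 = 6;  x_3 = (x_2 − 6)/11 = -5/9
Digits: (4, 1, 6).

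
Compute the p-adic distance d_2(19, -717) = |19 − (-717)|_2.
d_2(19, -717) = 1/32

Step 1 — x − y = 19 − (-717) = 736. Step 2 — v_2(736) = 5 (factor: 736 = (2^5 · 23); the sign does not affect v_p). Step 3 — |x − y|_2 = 2^{-5} = 1/32.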